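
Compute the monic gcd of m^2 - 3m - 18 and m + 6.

Euclidean algorithm in ℚ[m]:
  m^2 - 3m - 18 = (m - 9)(m + 6) + (36)
  m + 6 = ((1/36)m + 1/6)(36) + (0)
The last nonzero remainder is the constant 36, so the polynomials are coprime and gcd = 1.

1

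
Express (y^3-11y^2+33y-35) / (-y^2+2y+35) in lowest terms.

(-y^2+4y-5)/(y+5)

Apply the Euclidean algorithm:
  y^3-11y^2+33y-35 = (-y+9)(-y^2+2y+35) + (50y-350)
  -y^2+2y+35 = (-(1/50)y-1/10)(50y-350) + (0)
Last nonzero remainder: 50y-350. Dividing through by 50 gives the monic gcd y-7.
Cancel y-7 from numerator and denominator to get the reduced form.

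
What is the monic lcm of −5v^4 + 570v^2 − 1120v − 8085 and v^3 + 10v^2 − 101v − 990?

v^6 − v^5 − 204v^4 + 338v^3 + 11653v^2 − 21777v − 145530

By polynomial division,
  −5v^4 + 570v^2 − 1120v − 8085 = (−5v + 50)(v^3 + 10v^2 − 101v − 990) + (−435v^2 − 1020v + 41415)
  v^3 + 10v^2 − 101v − 990 = (−(1/435)v − 74/4205)(−435v^2 − 1020v + 41415) + (−(19968/841)v − 219648/841)
  −435v^2 − 1020v + 41415 = ((121945/6656)v − 1055455/6656)(−(19968/841)v − 219648/841) + (0)
Last nonzero remainder: −(19968/841)v − 219648/841. Dividing through by −19968/841 gives the monic gcd v + 11.
Then lcm(f, g) = f·g / gcd(f, g); expanding and making the result monic gives the answer.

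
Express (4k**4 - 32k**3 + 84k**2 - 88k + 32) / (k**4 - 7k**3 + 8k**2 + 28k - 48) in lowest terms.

(4k**2 - 8k + 4)/(k**2 - k - 6)

By polynomial division,
  4k**4 - 32k**3 + 84k**2 - 88k + 32 = (4)(k**4 - 7k**3 + 8k**2 + 28k - 48) + (-4k**3 + 52k**2 - 200k + 224)
  k**4 - 7k**3 + 8k**2 + 28k - 48 = (-(1/4)k - 3/2)(-4k**3 + 52k**2 - 200k + 224) + (36k**2 - 216k + 288)
  -4k**3 + 52k**2 - 200k + 224 = (-(1/9)k + 7/9)(36k**2 - 216k + 288) + (0)
Last nonzero remainder: 36k**2 - 216k + 288. Dividing through by 36 gives the monic gcd k**2 - 6k + 8.
Cancel k**2 - 6k + 8 from numerator and denominator to get the reduced form.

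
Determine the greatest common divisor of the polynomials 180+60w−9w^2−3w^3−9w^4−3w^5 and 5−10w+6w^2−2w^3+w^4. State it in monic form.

5+w^2

Euclidean algorithm in ℚ[w]:
  −3w^5−9w^4−3w^3−9w^2+60w+180 = (−3w−15)(w^4−2w^3+6w^2−10w+5) + (−15w^3+51w^2−75w+255)
  w^4−2w^3+6w^2−10w+5 = (−(1/15)w−7/75)(−15w^3+51w^2−75w+255) + ((144/25)w^2+144/5)
  −15w^3+51w^2−75w+255 = (−(125/48)w+425/48)((144/25)w^2+144/5) + (0)
Last nonzero remainder: (144/25)w^2+144/5. Dividing through by 144/25 gives the monic gcd w^2+5.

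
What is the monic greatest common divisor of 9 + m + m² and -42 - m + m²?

By polynomial division,
  m² + m + 9 = (m² - m - 42) + (2m + 51)
  m² - m - 42 = ((1/2)m - 53/4)(2m + 51) + (2535/4)
  2m + 51 = ((8/2535)m + 68/845)(2535/4) + (0)
The last nonzero remainder is the constant 2535/4, so the polynomials are coprime and gcd = 1.

1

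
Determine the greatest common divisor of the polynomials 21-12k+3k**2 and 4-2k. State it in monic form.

Euclidean algorithm in ℚ[k]:
  3k**2-12k+21 = (-(3/2)k+3)(-2k+4) + (9)
  -2k+4 = (-(2/9)k+4/9)(9) + (0)
The last nonzero remainder is the constant 9, so the polynomials are coprime and gcd = 1.

1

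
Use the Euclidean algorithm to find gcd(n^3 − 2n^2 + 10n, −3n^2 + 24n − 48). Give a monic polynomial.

Euclidean algorithm in ℚ[n]:
  n^3 − 2n^2 + 10n = (−(1/3)n − 2)(−3n^2 + 24n − 48) + (42n − 96)
  −3n^2 + 24n − 48 = (−(1/14)n + 20/49)(42n − 96) + (−432/49)
  42n − 96 = (−(343/72)n + 98/9)(−432/49) + (0)
The last nonzero remainder is the constant −432/49, so the polynomials are coprime and gcd = 1.

1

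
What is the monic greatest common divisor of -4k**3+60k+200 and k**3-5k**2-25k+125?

Apply the Euclidean algorithm:
  -4k**3+60k+200 = (-4)(k**3-5k**2-25k+125) + (-20k**2-40k+700)
  k**3-5k**2-25k+125 = (-(1/20)k+7/20)(-20k**2-40k+700) + (24k-120)
  -20k**2-40k+700 = (-(5/6)k-35/6)(24k-120) + (0)
Last nonzero remainder: 24k-120. Dividing through by 24 gives the monic gcd k-5.

k-5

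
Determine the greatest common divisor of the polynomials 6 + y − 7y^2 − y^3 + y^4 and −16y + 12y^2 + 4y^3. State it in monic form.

Repeated division with remainder:
  y^4 − y^3 − 7y^2 + y + 6 = ((1/4)y − 1)(4y^3 + 12y^2 − 16y) + (9y^2 − 15y + 6)
  4y^3 + 12y^2 − 16y = ((4/9)y + 56/27)(9y^2 − 15y + 6) + ((112/9)y − 112/9)
  9y^2 − 15y + 6 = ((81/112)y − 27/56)((112/9)y − 112/9) + (0)
Last nonzero remainder: (112/9)y − 112/9. Dividing through by 112/9 gives the monic gcd y − 1.

−1 + y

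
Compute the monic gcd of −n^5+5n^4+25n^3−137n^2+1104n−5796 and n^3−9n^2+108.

Repeated division with remainder:
  −n^5+5n^4+25n^3−137n^2+1104n−5796 = (−n^2−4n−11)(n^3−9n^2+108) + (−128n^2+1536n−4608)
  n^3−9n^2+108 = (−(1/128)n−3/128)(−128n^2+1536n−4608) + (0)
Last nonzero remainder: −128n^2+1536n−4608. Dividing through by −128 gives the monic gcd n^2−12n+36.

n^2−12n+36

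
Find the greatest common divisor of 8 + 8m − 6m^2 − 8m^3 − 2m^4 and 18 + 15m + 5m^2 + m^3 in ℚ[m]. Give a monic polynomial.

By polynomial division,
  −2m^4 − 8m^3 − 6m^2 + 8m + 8 = (−2m + 2)(m^3 + 5m^2 + 15m + 18) + (14m^2 + 14m − 28)
  m^3 + 5m^2 + 15m + 18 = ((1/14)m + 2/7)(14m^2 + 14m − 28) + (13m + 26)
  14m^2 + 14m − 28 = ((14/13)m − 14/13)(13m + 26) + (0)
Last nonzero remainder: 13m + 26. Dividing through by 13 gives the monic gcd m + 2.

2 + m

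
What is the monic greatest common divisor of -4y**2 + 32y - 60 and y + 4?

By polynomial division,
  -4y**2 + 32y - 60 = (-4y + 48)(y + 4) + (-252)
  y + 4 = (-(1/252)y - 1/63)(-252) + (0)
The last nonzero remainder is the constant -252, so the polynomials are coprime and gcd = 1.

1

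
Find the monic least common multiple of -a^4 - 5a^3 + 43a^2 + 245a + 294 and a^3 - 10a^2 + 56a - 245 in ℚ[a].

a^6 + 2a^5 - 23a^4 + 59a^3 - 1064a^2 - 7693a - 10290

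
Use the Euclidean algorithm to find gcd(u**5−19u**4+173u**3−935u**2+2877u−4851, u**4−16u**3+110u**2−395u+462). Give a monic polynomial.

u**3−14u**2+82u−231

By polynomial division,
  u**5−19u**4+173u**3−935u**2+2877u−4851 = (u−3)(u**4−16u**3+110u**2−395u+462) + (15u**3−210u**2+1230u−3465)
  u**4−16u**3+110u**2−395u+462 = ((1/15)u−2/15)(15u**3−210u**2+1230u−3465) + (0)
Last nonzero remainder: 15u**3−210u**2+1230u−3465. Dividing through by 15 gives the monic gcd u**3−14u**2+82u−231.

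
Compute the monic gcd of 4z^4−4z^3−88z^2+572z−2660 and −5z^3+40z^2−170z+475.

z^3−8z^2+34z−95

Euclidean algorithm in ℚ[z]:
  4z^4−4z^3−88z^2+572z−2660 = (−(4/5)z−28/5)(−5z^3+40z^2−170z+475) + (0)
Last nonzero remainder: −5z^3+40z^2−170z+475. Dividing through by −5 gives the monic gcd z^3−8z^2+34z−95.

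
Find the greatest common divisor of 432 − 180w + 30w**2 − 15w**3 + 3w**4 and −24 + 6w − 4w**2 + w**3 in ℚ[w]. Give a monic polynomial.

Euclidean algorithm in ℚ[w]:
  3w**4 − 15w**3 + 30w**2 − 180w + 432 = (3w − 3)(w**3 − 4w**2 + 6w − 24) + (−90w + 360)
  w**3 − 4w**2 + 6w − 24 = (−(1/90)w**2 − 1/15)(−90w + 360) + (0)
Last nonzero remainder: −90w + 360. Dividing through by −90 gives the monic gcd w − 4.

−4 + w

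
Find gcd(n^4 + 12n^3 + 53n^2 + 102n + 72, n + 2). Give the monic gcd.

n + 2

Euclidean algorithm in ℚ[n]:
  n^4 + 12n^3 + 53n^2 + 102n + 72 = (n^3 + 10n^2 + 33n + 36)(n + 2) + (0)
The last nonzero remainder n + 2 is already monic.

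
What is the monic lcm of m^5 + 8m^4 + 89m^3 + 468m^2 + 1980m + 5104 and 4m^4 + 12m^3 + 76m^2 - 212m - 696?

m^7 + 7m^6 + 75m^5 + 331m^4 + 978m^3 + 316m^2 - 16984m - 30624

Euclidean algorithm in ℚ[m]:
  m^5 + 8m^4 + 89m^3 + 468m^2 + 1980m + 5104 = ((1/4)m + 5/4)(4m^4 + 12m^3 + 76m^2 - 212m - 696) + (55m^3 + 426m^2 + 2419m + 5974)
  4m^4 + 12m^3 + 76m^2 - 212m - 696 = ((4/55)m - 1044/3025)(55m^3 + 426m^2 + 2419m + 5974) + ((142464/3025)m^2 + (569856/3025)m + 4131456/3025)
  55m^3 + 426m^2 + 2419m + 5974 = ((166375/142464)m + 311575/71232)((142464/3025)m^2 + (569856/3025)m + 4131456/3025) + (0)
Last nonzero remainder: (142464/3025)m^2 + (569856/3025)m + 4131456/3025. Dividing through by 142464/3025 gives the monic gcd m^2 + 4m + 29.
Then lcm(f, g) = f·g / gcd(f, g); expanding and making the result monic gives the answer.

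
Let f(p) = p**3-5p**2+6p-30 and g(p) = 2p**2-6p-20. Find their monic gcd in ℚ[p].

Euclidean algorithm in ℚ[p]:
  p**3-5p**2+6p-30 = ((1/2)p-1)(2p**2-6p-20) + (10p-50)
  2p**2-6p-20 = ((1/5)p+2/5)(10p-50) + (0)
Last nonzero remainder: 10p-50. Dividing through by 10 gives the monic gcd p-5.

p-5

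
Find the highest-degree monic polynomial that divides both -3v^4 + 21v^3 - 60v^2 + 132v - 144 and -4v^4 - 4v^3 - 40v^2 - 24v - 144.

Repeated division with remainder:
  -3v^4 + 21v^3 - 60v^2 + 132v - 144 = (3/4)(-4v^4 - 4v^3 - 40v^2 - 24v - 144) + (24v^3 - 30v^2 + 150v - 36)
  -4v^4 - 4v^3 - 40v^2 - 24v - 144 = (-(1/6)v - 3/8)(24v^3 - 30v^2 + 150v - 36) + (-(105/4)v^2 + (105/4)v - 315/2)
  24v^3 - 30v^2 + 150v - 36 = (-(32/35)v + 8/35)(-(105/4)v^2 + (105/4)v - 315/2) + (0)
Last nonzero remainder: -(105/4)v^2 + (105/4)v - 315/2. Dividing through by -105/4 gives the monic gcd v^2 - v + 6.

v^2 - v + 6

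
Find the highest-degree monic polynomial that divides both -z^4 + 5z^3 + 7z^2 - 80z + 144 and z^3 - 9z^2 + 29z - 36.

Euclidean algorithm in ℚ[z]:
  -z^4 + 5z^3 + 7z^2 - 80z + 144 = (-z - 4)(z^3 - 9z^2 + 29z - 36) + (0)
The last nonzero remainder z^3 - 9z^2 + 29z - 36 is already monic.

z^3 - 9z^2 + 29z - 36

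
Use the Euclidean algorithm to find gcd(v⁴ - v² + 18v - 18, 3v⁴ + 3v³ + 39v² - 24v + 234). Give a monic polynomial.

v² - 2v + 6

Euclidean algorithm in ℚ[v]:
  v⁴ - v² + 18v - 18 = (1/3)(3v⁴ + 3v³ + 39v² - 24v + 234) + (-v³ - 14v² + 26v - 96)
  3v⁴ + 3v³ + 39v² - 24v + 234 = (-3v + 39)(-v³ - 14v² + 26v - 96) + (663v² - 1326v + 3978)
  -v³ - 14v² + 26v - 96 = (-(1/663)v - 16/663)(663v² - 1326v + 3978) + (0)
Last nonzero remainder: 663v² - 1326v + 3978. Dividing through by 663 gives the monic gcd v² - 2v + 6.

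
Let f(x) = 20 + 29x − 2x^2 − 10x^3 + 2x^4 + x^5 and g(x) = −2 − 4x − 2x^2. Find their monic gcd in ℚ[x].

By polynomial division,
  x^5 + 2x^4 − 10x^3 − 2x^2 + 29x + 20 = (−(1/2)x^3 + (11/2)x − 10)(−2x^2 − 4x − 2) + (0)
Last nonzero remainder: −2x^2 − 4x − 2. Dividing through by −2 gives the monic gcd x^2 + 2x + 1.

1 + 2x + x^2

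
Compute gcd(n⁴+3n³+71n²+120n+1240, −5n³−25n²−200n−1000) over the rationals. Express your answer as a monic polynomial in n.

n²+40

By polynomial division,
  n⁴+3n³+71n²+120n+1240 = (−(1/5)n+2/5)(−5n³−25n²−200n−1000) + (41n²+1640)
  −5n³−25n²−200n−1000 = (−(5/41)n−25/41)(41n²+1640) + (0)
Last nonzero remainder: 41n²+1640. Dividing through by 41 gives the monic gcd n²+40.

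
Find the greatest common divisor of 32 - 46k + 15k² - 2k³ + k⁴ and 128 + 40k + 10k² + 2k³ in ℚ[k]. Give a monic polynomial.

Euclidean algorithm in ℚ[k]:
  k⁴ - 2k³ + 15k² - 46k + 32 = ((1/2)k - 7/2)(2k³ + 10k² + 40k + 128) + (30k² + 30k + 480)
  2k³ + 10k² + 40k + 128 = ((1/15)k + 4/15)(30k² + 30k + 480) + (0)
Last nonzero remainder: 30k² + 30k + 480. Dividing through by 30 gives the monic gcd k² + k + 16.

16 + k + k²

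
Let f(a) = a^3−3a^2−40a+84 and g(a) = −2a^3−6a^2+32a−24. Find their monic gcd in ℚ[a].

By polynomial division,
  a^3−3a^2−40a+84 = (−1/2)(−2a^3−6a^2+32a−24) + (−6a^2−24a+72)
  −2a^3−6a^2+32a−24 = ((1/3)a−1/3)(−6a^2−24a+72) + (0)
Last nonzero remainder: −6a^2−24a+72. Dividing through by −6 gives the monic gcd a^2+4a−12.

a^2+4a−12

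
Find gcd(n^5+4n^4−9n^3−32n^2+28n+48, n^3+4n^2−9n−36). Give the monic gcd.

Euclidean algorithm in ℚ[n]:
  n^5+4n^4−9n^3−32n^2+28n+48 = (n^2)(n^3+4n^2−9n−36) + (4n^2+28n+48)
  n^3+4n^2−9n−36 = ((1/4)n−3/4)(4n^2+28n+48) + (0)
Last nonzero remainder: 4n^2+28n+48. Dividing through by 4 gives the monic gcd n^2+7n+12.

n^2+7n+12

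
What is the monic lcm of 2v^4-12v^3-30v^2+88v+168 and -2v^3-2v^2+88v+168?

v^5-51v^3-46v^2+348v+504

Euclidean algorithm in ℚ[v]:
  2v^4-12v^3-30v^2+88v+168 = (-v+7)(-2v^3-2v^2+88v+168) + (72v^2-360v-1008)
  -2v^3-2v^2+88v+168 = (-(1/36)v-1/6)(72v^2-360v-1008) + (0)
Last nonzero remainder: 72v^2-360v-1008. Dividing through by 72 gives the monic gcd v^2-5v-14.
Then lcm(f, g) = f·g / gcd(f, g); expanding and making the result monic gives the answer.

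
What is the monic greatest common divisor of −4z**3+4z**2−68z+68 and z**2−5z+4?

z−1

Repeated division with remainder:
  −4z**3+4z**2−68z+68 = (−4z−16)(z**2−5z+4) + (−132z+132)
  z**2−5z+4 = (−(1/132)z+1/33)(−132z+132) + (0)
Last nonzero remainder: −132z+132. Dividing through by −132 gives the monic gcd z−1.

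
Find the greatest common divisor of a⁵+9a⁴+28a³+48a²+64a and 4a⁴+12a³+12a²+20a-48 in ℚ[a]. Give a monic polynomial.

a²+a+4

Euclidean algorithm in ℚ[a]:
  a⁵+9a⁴+28a³+48a²+64a = ((1/4)a+3/2)(4a⁴+12a³+12a²+20a-48) + (7a³+25a²+46a+72)
  4a⁴+12a³+12a²+20a-48 = ((4/7)a-16/49)(7a³+25a²+46a+72) + (-(300/49)a²-(300/49)a-1200/49)
  7a³+25a²+46a+72 = (-(343/300)a-147/50)(-(300/49)a²-(300/49)a-1200/49) + (0)
Last nonzero remainder: -(300/49)a²-(300/49)a-1200/49. Dividing through by -300/49 gives the monic gcd a²+a+4.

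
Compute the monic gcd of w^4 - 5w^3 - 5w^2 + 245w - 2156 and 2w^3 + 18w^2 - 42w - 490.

w + 7

Repeated division with remainder:
  w^4 - 5w^3 - 5w^2 + 245w - 2156 = ((1/2)w - 7)(2w^3 + 18w^2 - 42w - 490) + (142w^2 + 196w - 5586)
  2w^3 + 18w^2 - 42w - 490 = ((1/71)w + 541/5041)(142w^2 + 196w - 5586) + ((78848/5041)w + 551936/5041)
  142w^2 + 196w - 5586 = ((357911/39424)w - 287337/5632)((78848/5041)w + 551936/5041) + (0)
Last nonzero remainder: (78848/5041)w + 551936/5041. Dividing through by 78848/5041 gives the monic gcd w + 7.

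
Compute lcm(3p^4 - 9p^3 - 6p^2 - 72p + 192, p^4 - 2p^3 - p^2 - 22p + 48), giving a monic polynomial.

p^5 - 6p^4 + 7p^3 - 18p^2 + 136p - 192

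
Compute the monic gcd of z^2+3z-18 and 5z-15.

z-3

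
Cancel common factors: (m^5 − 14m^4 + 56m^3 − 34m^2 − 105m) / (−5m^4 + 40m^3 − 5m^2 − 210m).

By polynomial division,
  m^5 − 14m^4 + 56m^3 − 34m^2 − 105m = (−(1/5)m + 6/5)(−5m^4 + 40m^3 − 5m^2 − 210m) + (7m^3 − 70m^2 + 147m)
  −5m^4 + 40m^3 − 5m^2 − 210m = (−(5/7)m − 10/7)(7m^3 − 70m^2 + 147m) + (0)
Last nonzero remainder: 7m^3 − 70m^2 + 147m. Dividing through by 7 gives the monic gcd m^3 − 10m^2 + 21m.
Cancel m^3 − 10m^2 + 21m from numerator and denominator to get the reduced form.

(−m^2 + 4m + 5)/(5m + 10)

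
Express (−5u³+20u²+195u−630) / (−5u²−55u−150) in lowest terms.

Repeated division with remainder:
  −5u³+20u²+195u−630 = (u−15)(−5u²−55u−150) + (−480u−2880)
  −5u²−55u−150 = ((1/96)u+5/96)(−480u−2880) + (0)
Last nonzero remainder: −480u−2880. Dividing through by −480 gives the monic gcd u+6.
Cancel u+6 from numerator and denominator to get the reduced form.

(u²−10u+21)/(u+5)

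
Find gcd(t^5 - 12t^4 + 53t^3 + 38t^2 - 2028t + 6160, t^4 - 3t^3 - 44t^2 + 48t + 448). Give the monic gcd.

t^2 - 11t + 28

Apply the Euclidean algorithm:
  t^5 - 12t^4 + 53t^3 + 38t^2 - 2028t + 6160 = (t - 9)(t^4 - 3t^3 - 44t^2 + 48t + 448) + (70t^3 - 406t^2 - 2044t + 10192)
  t^4 - 3t^3 - 44t^2 + 48t + 448 = ((1/70)t + 1/25)(70t^3 - 406t^2 - 2044t + 10192) + ((36/25)t^2 - (396/25)t + 1008/25)
  70t^3 - 406t^2 - 2044t + 10192 = ((875/18)t + 2275/9)((36/25)t^2 - (396/25)t + 1008/25) + (0)
Last nonzero remainder: (36/25)t^2 - (396/25)t + 1008/25. Dividing through by 36/25 gives the monic gcd t^2 - 11t + 28.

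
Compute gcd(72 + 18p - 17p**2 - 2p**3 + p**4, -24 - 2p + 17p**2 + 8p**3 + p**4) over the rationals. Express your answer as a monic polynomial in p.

Apply the Euclidean algorithm:
  p**4 - 2p**3 - 17p**2 + 18p + 72 = (p**4 + 8p**3 + 17p**2 - 2p - 24) + (-10p**3 - 34p**2 + 20p + 96)
  p**4 + 8p**3 + 17p**2 - 2p - 24 = (-(1/10)p - 23/50)(-10p**3 - 34p**2 + 20p + 96) + ((84/25)p**2 + (84/5)p + 504/25)
  -10p**3 - 34p**2 + 20p + 96 = (-(125/42)p + 100/21)((84/25)p**2 + (84/5)p + 504/25) + (0)
Last nonzero remainder: (84/25)p**2 + (84/5)p + 504/25. Dividing through by 84/25 gives the monic gcd p**2 + 5p + 6.

6 + 5p + p**2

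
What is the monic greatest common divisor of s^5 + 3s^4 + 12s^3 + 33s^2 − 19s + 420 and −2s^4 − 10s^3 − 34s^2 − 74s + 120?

s^3 + 6s^2 + 23s + 60

Apply the Euclidean algorithm:
  s^5 + 3s^4 + 12s^3 + 33s^2 − 19s + 420 = (−(1/2)s + 1)(−2s^4 − 10s^3 − 34s^2 − 74s + 120) + (5s^3 + 30s^2 + 115s + 300)
  −2s^4 − 10s^3 − 34s^2 − 74s + 120 = (−(2/5)s + 2/5)(5s^3 + 30s^2 + 115s + 300) + (0)
Last nonzero remainder: 5s^3 + 30s^2 + 115s + 300. Dividing through by 5 gives the monic gcd s^3 + 6s^2 + 23s + 60.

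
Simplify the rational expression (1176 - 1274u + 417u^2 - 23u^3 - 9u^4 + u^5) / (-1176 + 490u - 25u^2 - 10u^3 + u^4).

Repeated division with remainder:
  u^5 - 9u^4 - 23u^3 + 417u^2 - 1274u + 1176 = (u + 1)(u^4 - 10u^3 - 25u^2 + 490u - 1176) + (12u^3 - 48u^2 - 588u + 2352)
  u^4 - 10u^3 - 25u^2 + 490u - 1176 = ((1/12)u - 1/2)(12u^3 - 48u^2 - 588u + 2352) + (0)
Last nonzero remainder: 12u^3 - 48u^2 - 588u + 2352. Dividing through by 12 gives the monic gcd u^3 - 4u^2 - 49u + 196.
Cancel u^3 - 4u^2 - 49u + 196 from numerator and denominator to get the reduced form.

(6 - 5u + u^2)/(-6 + u)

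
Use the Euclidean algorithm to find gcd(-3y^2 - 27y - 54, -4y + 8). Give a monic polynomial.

1

Euclidean algorithm in ℚ[y]:
  -3y^2 - 27y - 54 = ((3/4)y + 33/4)(-4y + 8) + (-120)
  -4y + 8 = ((1/30)y - 1/15)(-120) + (0)
The last nonzero remainder is the constant -120, so the polynomials are coprime and gcd = 1.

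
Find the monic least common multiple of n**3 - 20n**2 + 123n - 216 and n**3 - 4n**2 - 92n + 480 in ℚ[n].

By polynomial division,
  n**3 - 20n**2 + 123n - 216 = (n**3 - 4n**2 - 92n + 480) + (-16n**2 + 215n - 696)
  n**3 - 4n**2 - 92n + 480 = (-(1/16)n - 151/256)(-16n**2 + 215n - 696) + (-(2223/256)n + 2223/32)
  -16n**2 + 215n - 696 = ((4096/2223)n - 7424/741)(-(2223/256)n + 2223/32) + (0)
Last nonzero remainder: -(2223/256)n + 2223/32. Dividing through by -2223/256 gives the monic gcd n - 8.
Then lcm(f, g) = f·g / gcd(f, g); expanding and making the result monic gives the answer.

n**5 - 16n**4 - 17n**3 + 1476n**2 - 8244n + 12960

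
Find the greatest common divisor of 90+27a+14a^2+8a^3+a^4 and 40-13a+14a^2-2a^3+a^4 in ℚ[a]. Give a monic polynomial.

5-a+a^2

By polynomial division,
  a^4+8a^3+14a^2+27a+90 = (a^4-2a^3+14a^2-13a+40) + (10a^3+40a+50)
  a^4-2a^3+14a^2-13a+40 = ((1/10)a-1/5)(10a^3+40a+50) + (10a^2-10a+50)
  10a^3+40a+50 = (a+1)(10a^2-10a+50) + (0)
Last nonzero remainder: 10a^2-10a+50. Dividing through by 10 gives the monic gcd a^2-a+5.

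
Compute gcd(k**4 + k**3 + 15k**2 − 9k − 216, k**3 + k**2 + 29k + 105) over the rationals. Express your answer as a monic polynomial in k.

k + 3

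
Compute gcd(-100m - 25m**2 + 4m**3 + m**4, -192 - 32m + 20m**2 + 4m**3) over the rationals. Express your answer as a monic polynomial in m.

Euclidean algorithm in ℚ[m]:
  m**4 + 4m**3 - 25m**2 - 100m = ((1/4)m - 1/4)(4m**3 + 20m**2 - 32m - 192) + (-12m**2 - 60m - 48)
  4m**3 + 20m**2 - 32m - 192 = (-(1/3)m)(-12m**2 - 60m - 48) + (-48m - 192)
  -12m**2 - 60m - 48 = ((1/4)m + 1/4)(-48m - 192) + (0)
Last nonzero remainder: -48m - 192. Dividing through by -48 gives the monic gcd m + 4.

4 + m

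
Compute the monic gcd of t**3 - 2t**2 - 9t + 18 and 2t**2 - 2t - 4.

By polynomial division,
  t**3 - 2t**2 - 9t + 18 = ((1/2)t - 1/2)(2t**2 - 2t - 4) + (-8t + 16)
  2t**2 - 2t - 4 = (-(1/4)t - 1/4)(-8t + 16) + (0)
Last nonzero remainder: -8t + 16. Dividing through by -8 gives the monic gcd t - 2.

t - 2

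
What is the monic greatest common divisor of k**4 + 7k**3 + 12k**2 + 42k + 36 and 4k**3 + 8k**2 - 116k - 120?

Apply the Euclidean algorithm:
  k**4 + 7k**3 + 12k**2 + 42k + 36 = ((1/4)k + 5/4)(4k**3 + 8k**2 - 116k - 120) + (31k**2 + 217k + 186)
  4k**3 + 8k**2 - 116k - 120 = ((4/31)k - 20/31)(31k**2 + 217k + 186) + (0)
Last nonzero remainder: 31k**2 + 217k + 186. Dividing through by 31 gives the monic gcd k**2 + 7k + 6.

k**2 + 7k + 6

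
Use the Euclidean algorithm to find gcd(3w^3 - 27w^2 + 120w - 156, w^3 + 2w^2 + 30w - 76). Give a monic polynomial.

w - 2

Euclidean algorithm in ℚ[w]:
  3w^3 - 27w^2 + 120w - 156 = (3)(w^3 + 2w^2 + 30w - 76) + (-33w^2 + 30w + 72)
  w^3 + 2w^2 + 30w - 76 = (-(1/33)w - 32/363)(-33w^2 + 30w + 72) + ((4214/121)w - 8428/121)
  -33w^2 + 30w + 72 = (-(3993/4214)w - 2178/2107)((4214/121)w - 8428/121) + (0)
Last nonzero remainder: (4214/121)w - 8428/121. Dividing through by 4214/121 gives the monic gcd w - 2.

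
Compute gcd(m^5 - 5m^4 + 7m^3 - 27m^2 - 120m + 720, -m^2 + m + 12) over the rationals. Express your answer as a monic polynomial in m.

m^2 - m - 12

By polynomial division,
  m^5 - 5m^4 + 7m^3 - 27m^2 - 120m + 720 = (-m^3 + 4m^2 - 15m + 60)(-m^2 + m + 12) + (0)
Last nonzero remainder: -m^2 + m + 12. Dividing through by -1 gives the monic gcd m^2 - m - 12.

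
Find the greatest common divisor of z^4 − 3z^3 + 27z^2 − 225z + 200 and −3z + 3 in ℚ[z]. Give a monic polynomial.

z − 1

By polynomial division,
  z^4 − 3z^3 + 27z^2 − 225z + 200 = (−(1/3)z^3 + (2/3)z^2 − (25/3)z + 200/3)(−3z + 3) + (0)
Last nonzero remainder: −3z + 3. Dividing through by −3 gives the monic gcd z − 1.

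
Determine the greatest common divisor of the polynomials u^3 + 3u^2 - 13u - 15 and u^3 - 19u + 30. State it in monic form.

u^2 + 2u - 15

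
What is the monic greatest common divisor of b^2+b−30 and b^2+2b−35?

Repeated division with remainder:
  b^2+b−30 = (b^2+2b−35) + (−b+5)
  b^2+2b−35 = (−b−7)(−b+5) + (0)
Last nonzero remainder: −b+5. Dividing through by −1 gives the monic gcd b−5.

b−5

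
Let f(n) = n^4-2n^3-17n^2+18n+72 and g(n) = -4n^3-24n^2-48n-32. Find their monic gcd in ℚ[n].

n+2

Euclidean algorithm in ℚ[n]:
  n^4-2n^3-17n^2+18n+72 = (-(1/4)n+2)(-4n^3-24n^2-48n-32) + (19n^2+106n+136)
  -4n^3-24n^2-48n-32 = (-(4/19)n-32/361)(19n^2+106n+136) + (-(3600/361)n-7200/361)
  19n^2+106n+136 = (-(6859/3600)n-6137/900)(-(3600/361)n-7200/361) + (0)
Last nonzero remainder: -(3600/361)n-7200/361. Dividing through by -3600/361 gives the monic gcd n+2.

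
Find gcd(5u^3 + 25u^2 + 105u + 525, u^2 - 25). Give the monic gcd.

u + 5

Euclidean algorithm in ℚ[u]:
  5u^3 + 25u^2 + 105u + 525 = (5u + 25)(u^2 - 25) + (230u + 1150)
  u^2 - 25 = ((1/230)u - 1/46)(230u + 1150) + (0)
Last nonzero remainder: 230u + 1150. Dividing through by 230 gives the monic gcd u + 5.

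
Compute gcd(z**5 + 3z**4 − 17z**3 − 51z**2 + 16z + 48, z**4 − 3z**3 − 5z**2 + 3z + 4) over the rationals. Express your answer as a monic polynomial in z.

Apply the Euclidean algorithm:
  z**5 + 3z**4 − 17z**3 − 51z**2 + 16z + 48 = (z + 6)(z**4 − 3z**3 − 5z**2 + 3z + 4) + (6z**3 − 24z**2 − 6z + 24)
  z**4 − 3z**3 − 5z**2 + 3z + 4 = ((1/6)z + 1/6)(6z**3 − 24z**2 − 6z + 24) + (0)
Last nonzero remainder: 6z**3 − 24z**2 − 6z + 24. Dividing through by 6 gives the monic gcd z**3 − 4z**2 − z + 4.

z**3 − 4z**2 − z + 4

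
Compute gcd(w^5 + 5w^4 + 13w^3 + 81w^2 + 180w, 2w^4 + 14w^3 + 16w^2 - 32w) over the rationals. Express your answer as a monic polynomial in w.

w^2 + 4w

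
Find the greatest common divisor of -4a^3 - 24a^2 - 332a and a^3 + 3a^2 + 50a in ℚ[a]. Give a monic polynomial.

a

Repeated division with remainder:
  -4a^3 - 24a^2 - 332a = (-4)(a^3 + 3a^2 + 50a) + (-12a^2 - 132a)
  a^3 + 3a^2 + 50a = (-(1/12)a + 2/3)(-12a^2 - 132a) + (138a)
  -12a^2 - 132a = (-(2/23)a - 22/23)(138a) + (0)
Last nonzero remainder: 138a. Dividing through by 138 gives the monic gcd a.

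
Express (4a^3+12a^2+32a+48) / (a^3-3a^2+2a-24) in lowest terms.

Repeated division with remainder:
  4a^3+12a^2+32a+48 = (4)(a^3-3a^2+2a-24) + (24a^2+24a+144)
  a^3-3a^2+2a-24 = ((1/24)a-1/6)(24a^2+24a+144) + (0)
Last nonzero remainder: 24a^2+24a+144. Dividing through by 24 gives the monic gcd a^2+a+6.
Cancel a^2+a+6 from numerator and denominator to get the reduced form.

(4a+8)/(a-4)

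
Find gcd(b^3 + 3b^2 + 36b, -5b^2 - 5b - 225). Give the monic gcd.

1

Apply the Euclidean algorithm:
  b^3 + 3b^2 + 36b = (-(1/5)b - 2/5)(-5b^2 - 5b - 225) + (-11b - 90)
  -5b^2 - 5b - 225 = ((5/11)b - 395/121)(-11b - 90) + (-62775/121)
  -11b - 90 = ((1331/62775)b + 242/1395)(-62775/121) + (0)
The last nonzero remainder is the constant -62775/121, so the polynomials are coprime and gcd = 1.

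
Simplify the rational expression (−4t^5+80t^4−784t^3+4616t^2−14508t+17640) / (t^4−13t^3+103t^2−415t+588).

By polynomial division,
  −4t^5+80t^4−784t^3+4616t^2−14508t+17640 = (−4t+28)(t^4−13t^3+103t^2−415t+588) + (−8t^3+72t^2−536t+1176)
  t^4−13t^3+103t^2−415t+588 = (−(1/8)t+1/2)(−8t^3+72t^2−536t+1176) + (0)
Last nonzero remainder: −8t^3+72t^2−536t+1176. Dividing through by −8 gives the monic gcd t^3−9t^2+67t−147.
Cancel t^3−9t^2+67t−147 from numerator and denominator to get the reduced form.

(−4t^2+44t−120)/(t−4)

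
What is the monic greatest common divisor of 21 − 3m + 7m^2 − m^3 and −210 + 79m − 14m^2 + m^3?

Apply the Euclidean algorithm:
  −m^3 + 7m^2 − 3m + 21 = (−1)(m^3 − 14m^2 + 79m − 210) + (−7m^2 + 76m − 189)
  m^3 − 14m^2 + 79m − 210 = (−(1/7)m + 22/49)(−7m^2 + 76m − 189) + ((876/49)m − 876/7)
  −7m^2 + 76m − 189 = (−(343/876)m + 441/292)((876/49)m − 876/7) + (0)
Last nonzero remainder: (876/49)m − 876/7. Dividing through by 876/49 gives the monic gcd m − 7.

−7 + m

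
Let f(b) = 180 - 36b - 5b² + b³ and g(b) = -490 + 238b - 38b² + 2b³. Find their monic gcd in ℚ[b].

Apply the Euclidean algorithm:
  b³ - 5b² - 36b + 180 = (1/2)(2b³ - 38b² + 238b - 490) + (14b² - 155b + 425)
  2b³ - 38b² + 238b - 490 = ((1/7)b - 111/98)(14b² - 155b + 425) + ((169/98)b - 845/98)
  14b² - 155b + 425 = ((1372/169)b - 8330/169)((169/98)b - 845/98) + (0)
Last nonzero remainder: (169/98)b - 845/98. Dividing through by 169/98 gives the monic gcd b - 5.

-5 + b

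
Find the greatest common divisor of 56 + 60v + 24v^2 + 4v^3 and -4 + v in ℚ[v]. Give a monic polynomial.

1

By polynomial division,
  4v^3 + 24v^2 + 60v + 56 = (4v^2 + 40v + 220)(v - 4) + (936)
  v - 4 = ((1/936)v - 1/234)(936) + (0)
The last nonzero remainder is the constant 936, so the polynomials are coprime and gcd = 1.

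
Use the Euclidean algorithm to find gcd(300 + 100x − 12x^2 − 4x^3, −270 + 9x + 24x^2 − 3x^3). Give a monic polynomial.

−15 − 2x + x^2

Repeated division with remainder:
  −4x^3 − 12x^2 + 100x + 300 = (4/3)(−3x^3 + 24x^2 + 9x − 270) + (−44x^2 + 88x + 660)
  −3x^3 + 24x^2 + 9x − 270 = ((3/44)x − 9/22)(−44x^2 + 88x + 660) + (0)
Last nonzero remainder: −44x^2 + 88x + 660. Dividing through by −44 gives the monic gcd x^2 − 2x − 15.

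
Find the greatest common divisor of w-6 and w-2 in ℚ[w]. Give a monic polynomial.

1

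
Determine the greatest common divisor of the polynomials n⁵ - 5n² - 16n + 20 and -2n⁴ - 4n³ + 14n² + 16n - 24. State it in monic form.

n³ - n² - 4n + 4

Apply the Euclidean algorithm:
  n⁵ - 5n² - 16n + 20 = (-(1/2)n + 1)(-2n⁴ - 4n³ + 14n² + 16n - 24) + (11n³ - 11n² - 44n + 44)
  -2n⁴ - 4n³ + 14n² + 16n - 24 = (-(2/11)n - 6/11)(11n³ - 11n² - 44n + 44) + (0)
Last nonzero remainder: 11n³ - 11n² - 44n + 44. Dividing through by 11 gives the monic gcd n³ - n² - 4n + 4.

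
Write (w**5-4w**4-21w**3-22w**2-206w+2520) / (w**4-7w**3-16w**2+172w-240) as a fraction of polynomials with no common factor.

By polynomial division,
  w**5-4w**4-21w**3-22w**2-206w+2520 = (w+3)(w**4-7w**3-16w**2+172w-240) + (16w**3-146w**2-482w+3240)
  w**4-7w**3-16w**2+172w-240 = ((1/16)w+17/128)(16w**3-146w**2-482w+3240) + ((2145/64)w**2+(2145/64)w-10725/16)
  16w**3-146w**2-482w+3240 = ((1024/2145)w-3456/715)((2145/64)w**2+(2145/64)w-10725/16) + (0)
Last nonzero remainder: (2145/64)w**2+(2145/64)w-10725/16. Dividing through by 2145/64 gives the monic gcd w**2+w-20.
Cancel w**2+w-20 from numerator and denominator to get the reduced form.

(w**3-5w**2+4w-126)/(w**2-8w+12)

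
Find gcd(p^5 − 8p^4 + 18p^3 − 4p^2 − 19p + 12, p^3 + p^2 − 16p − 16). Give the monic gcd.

p^2 − 3p − 4

Apply the Euclidean algorithm:
  p^5 − 8p^4 + 18p^3 − 4p^2 − 19p + 12 = (p^2 − 9p + 43)(p^3 + p^2 − 16p − 16) + (−175p^2 + 525p + 700)
  p^3 + p^2 − 16p − 16 = (−(1/175)p − 4/175)(−175p^2 + 525p + 700) + (0)
Last nonzero remainder: −175p^2 + 525p + 700. Dividing through by −175 gives the monic gcd p^2 − 3p − 4.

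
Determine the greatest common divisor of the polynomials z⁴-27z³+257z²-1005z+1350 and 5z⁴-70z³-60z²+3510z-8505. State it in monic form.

Apply the Euclidean algorithm:
  z⁴-27z³+257z²-1005z+1350 = (1/5)(5z⁴-70z³-60z²+3510z-8505) + (-13z³+269z²-1707z+3051)
  5z⁴-70z³-60z²+3510z-8505 = (-(5/13)z-435/169)(-13z³+269z²-1707z+3051) + (-(4080/169)z²+(48960/169)z-110160/169)
  -13z³+269z²-1707z+3051 = ((2197/4080)z-19097/4080)(-(4080/169)z²+(48960/169)z-110160/169) + (0)
Last nonzero remainder: -(4080/169)z²+(48960/169)z-110160/169. Dividing through by -4080/169 gives the monic gcd z²-12z+27.

z²-12z+27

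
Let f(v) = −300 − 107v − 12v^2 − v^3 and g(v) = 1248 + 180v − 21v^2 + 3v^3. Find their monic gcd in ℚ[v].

By polynomial division,
  −v^3 − 12v^2 − 107v − 300 = (−1/3)(3v^3 − 21v^2 + 180v + 1248) + (−19v^2 − 47v + 116)
  3v^3 − 21v^2 + 180v + 1248 = (−(3/19)v + 540/361)(−19v^2 − 47v + 116) + ((96972/361)v + 387888/361)
  −19v^2 − 47v + 116 = (−(6859/96972)v + 10469/96972)((96972/361)v + 387888/361) + (0)
Last nonzero remainder: (96972/361)v + 387888/361. Dividing through by 96972/361 gives the monic gcd v + 4.

4 + v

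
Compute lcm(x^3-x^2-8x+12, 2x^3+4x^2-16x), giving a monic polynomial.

x^5+3x^4-12x^3-20x^2+48x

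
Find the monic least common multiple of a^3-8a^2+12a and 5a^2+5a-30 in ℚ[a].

a^4-5a^3-12a^2+36a

Repeated division with remainder:
  a^3-8a^2+12a = ((1/5)a-9/5)(5a^2+5a-30) + (27a-54)
  5a^2+5a-30 = ((5/27)a+5/9)(27a-54) + (0)
Last nonzero remainder: 27a-54. Dividing through by 27 gives the monic gcd a-2.
Then lcm(f, g) = f·g / gcd(f, g); expanding and making the result monic gives the answer.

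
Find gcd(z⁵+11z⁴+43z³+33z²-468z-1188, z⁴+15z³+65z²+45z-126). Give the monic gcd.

Repeated division with remainder:
  z⁵+11z⁴+43z³+33z²-468z-1188 = (z-4)(z⁴+15z³+65z²+45z-126) + (38z³+248z²-162z-1692)
  z⁴+15z³+65z²+45z-126 = ((1/38)z+161/722)(38z³+248z²-162z-1692) + ((5040/361)z²+(45360/361)z+90720/361)
  38z³+248z²-162z-1692 = ((6859/2520)z-16967/2520)((5040/361)z²+(45360/361)z+90720/361) + (0)
Last nonzero remainder: (5040/361)z²+(45360/361)z+90720/361. Dividing through by 5040/361 gives the monic gcd z²+9z+18.

z²+9z+18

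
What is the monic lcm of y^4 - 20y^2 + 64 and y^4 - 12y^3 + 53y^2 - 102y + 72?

y^6 - 6y^5 - 11y^4 + 120y^3 - 116y^2 - 384y + 576

Repeated division with remainder:
  y^4 - 20y^2 + 64 = (y^4 - 12y^3 + 53y^2 - 102y + 72) + (12y^3 - 73y^2 + 102y - 8)
  y^4 - 12y^3 + 53y^2 - 102y + 72 = ((1/12)y - 71/144)(12y^3 - 73y^2 + 102y - 8) + ((1225/144)y^2 - (1225/24)y + 1225/18)
  12y^3 - 73y^2 + 102y - 8 = ((1728/1225)y - 144/1225)((1225/144)y^2 - (1225/24)y + 1225/18) + (0)
Last nonzero remainder: (1225/144)y^2 - (1225/24)y + 1225/18. Dividing through by 1225/144 gives the monic gcd y^2 - 6y + 8.
Then lcm(f, g) = f·g / gcd(f, g); expanding and making the result monic gives the answer.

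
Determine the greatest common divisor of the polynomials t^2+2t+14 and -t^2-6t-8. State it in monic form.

1

Euclidean algorithm in ℚ[t]:
  t^2+2t+14 = (-1)(-t^2-6t-8) + (-4t+6)
  -t^2-6t-8 = ((1/4)t+15/8)(-4t+6) + (-77/4)
  -4t+6 = ((16/77)t-24/77)(-77/4) + (0)
The last nonzero remainder is the constant -77/4, so the polynomials are coprime and gcd = 1.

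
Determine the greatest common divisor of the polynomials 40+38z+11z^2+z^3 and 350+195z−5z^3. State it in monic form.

Euclidean algorithm in ℚ[z]:
  z^3+11z^2+38z+40 = (−1/5)(−5z^3+195z+350) + (11z^2+77z+110)
  −5z^3+195z+350 = (−(5/11)z+35/11)(11z^2+77z+110) + (0)
Last nonzero remainder: 11z^2+77z+110. Dividing through by 11 gives the monic gcd z^2+7z+10.

10+7z+z^2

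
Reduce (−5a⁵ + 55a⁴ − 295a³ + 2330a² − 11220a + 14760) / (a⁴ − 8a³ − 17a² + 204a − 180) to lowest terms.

(−5a³ − 5a² − 175a + 410)/(a² + 4a − 5)

Euclidean algorithm in ℚ[a]:
  −5a⁵ + 55a⁴ − 295a³ + 2330a² − 11220a + 14760 = (−5a + 15)(a⁴ − 8a³ − 17a² + 204a − 180) + (−260a³ + 3605a² − 15180a + 17460)
  a⁴ − 8a³ − 17a² + 204a − 180 = (−(1/260)a − 61/2704)(−260a³ + 3605a² − 15180a + 17460) + ((16065/2704)a² − (48195/676)a + 144585/676)
  −260a³ + 3605a² − 15180a + 17460 = (−(140608/3213)a + 262288/3213)((16065/2704)a² − (48195/676)a + 144585/676) + (0)
Last nonzero remainder: (16065/2704)a² − (48195/676)a + 144585/676. Dividing through by 16065/2704 gives the monic gcd a² − 12a + 36.
Cancel a² − 12a + 36 from numerator and denominator to get the reduced form.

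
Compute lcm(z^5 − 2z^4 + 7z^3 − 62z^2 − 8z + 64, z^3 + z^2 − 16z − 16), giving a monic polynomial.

z^6 + 2z^5 − z^4 − 34z^3 − 256z^2 + 32z + 256

Repeated division with remainder:
  z^5 − 2z^4 + 7z^3 − 62z^2 − 8z + 64 = (z^2 − 3z + 26)(z^3 + z^2 − 16z − 16) + (−120z^2 + 360z + 480)
  z^3 + z^2 − 16z − 16 = (−(1/120)z − 1/30)(−120z^2 + 360z + 480) + (0)
Last nonzero remainder: −120z^2 + 360z + 480. Dividing through by −120 gives the monic gcd z^2 − 3z − 4.
Then lcm(f, g) = f·g / gcd(f, g); expanding and making the result monic gives the answer.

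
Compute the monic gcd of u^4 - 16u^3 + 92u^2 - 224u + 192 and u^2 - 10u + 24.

u^2 - 10u + 24

Euclidean algorithm in ℚ[u]:
  u^4 - 16u^3 + 92u^2 - 224u + 192 = (u^2 - 6u + 8)(u^2 - 10u + 24) + (0)
The last nonzero remainder u^2 - 10u + 24 is already monic.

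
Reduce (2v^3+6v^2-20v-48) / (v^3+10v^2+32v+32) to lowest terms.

(2v-6)/(v+4)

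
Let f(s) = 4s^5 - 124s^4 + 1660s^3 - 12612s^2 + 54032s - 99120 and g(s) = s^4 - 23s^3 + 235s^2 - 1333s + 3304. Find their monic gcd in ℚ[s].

s^3 - 15s^2 + 115s - 413

By polynomial division,
  4s^5 - 124s^4 + 1660s^3 - 12612s^2 + 54032s - 99120 = (4s - 32)(s^4 - 23s^3 + 235s^2 - 1333s + 3304) + (-16s^3 + 240s^2 - 1840s + 6608)
  s^4 - 23s^3 + 235s^2 - 1333s + 3304 = (-(1/16)s + 1/2)(-16s^3 + 240s^2 - 1840s + 6608) + (0)
Last nonzero remainder: -16s^3 + 240s^2 - 1840s + 6608. Dividing through by -16 gives the monic gcd s^3 - 15s^2 + 115s - 413.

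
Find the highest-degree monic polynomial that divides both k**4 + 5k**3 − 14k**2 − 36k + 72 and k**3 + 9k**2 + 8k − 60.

k**2 + 4k − 12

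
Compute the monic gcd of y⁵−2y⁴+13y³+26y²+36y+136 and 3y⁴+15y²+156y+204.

Apply the Euclidean algorithm:
  y⁵−2y⁴+13y³+26y²+36y+136 = ((1/3)y−2/3)(3y⁴+15y²+156y+204) + (8y³−16y²+72y+272)
  3y⁴+15y²+156y+204 = ((3/8)y+3/4)(8y³−16y²+72y+272) + (0)
Last nonzero remainder: 8y³−16y²+72y+272. Dividing through by 8 gives the monic gcd y³−2y²+9y+34.

y³−2y²+9y+34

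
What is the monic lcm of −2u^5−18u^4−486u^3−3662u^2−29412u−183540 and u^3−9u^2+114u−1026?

u^6+162u^4−356u^3−1773u^2−40584u−825930

By polynomial division,
  −2u^5−18u^4−486u^3−3662u^2−29412u−183540 = (−2u^2−36u−582)(u^3−9u^2+114u−1026) + (−6848u^2−780672)
  u^3−9u^2+114u−1026 = (−(1/6848)u+9/6848)(−6848u^2−780672) + (0)
Last nonzero remainder: −6848u^2−780672. Dividing through by −6848 gives the monic gcd u^2+114.
Then lcm(f, g) = f·g / gcd(f, g); expanding and making the result monic gives the answer.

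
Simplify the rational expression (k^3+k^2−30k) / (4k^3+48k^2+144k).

(k−5)/(4k+24)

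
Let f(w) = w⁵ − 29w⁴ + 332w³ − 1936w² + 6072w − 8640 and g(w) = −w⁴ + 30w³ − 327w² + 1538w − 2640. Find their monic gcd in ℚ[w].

w² − 14w + 48

By polynomial division,
  w⁵ − 29w⁴ + 332w³ − 1936w² + 6072w − 8640 = (−w − 1)(−w⁴ + 30w³ − 327w² + 1538w − 2640) + (35w³ − 725w² + 4970w − 11280)
  −w⁴ + 30w³ − 327w² + 1538w − 2640 = (−(1/35)w + 13/49)(35w³ − 725w² + 4970w − 11280) + ((360/49)w² − (720/7)w + 17280/49)
  35w³ − 725w² + 4970w − 11280 = ((343/72)w − 2303/72)((360/49)w² − (720/7)w + 17280/49) + (0)
Last nonzero remainder: (360/49)w² − (720/7)w + 17280/49. Dividing through by 360/49 gives the monic gcd w² − 14w + 48.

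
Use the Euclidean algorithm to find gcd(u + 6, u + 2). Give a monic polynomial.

1

Apply the Euclidean algorithm:
  u + 6 = (u + 2) + (4)
  u + 2 = ((1/4)u + 1/2)(4) + (0)
The last nonzero remainder is the constant 4, so the polynomials are coprime and gcd = 1.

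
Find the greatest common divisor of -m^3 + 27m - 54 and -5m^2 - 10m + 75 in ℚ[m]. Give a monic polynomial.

Repeated division with remainder:
  -m^3 + 27m - 54 = ((1/5)m - 2/5)(-5m^2 - 10m + 75) + (8m - 24)
  -5m^2 - 10m + 75 = (-(5/8)m - 25/8)(8m - 24) + (0)
Last nonzero remainder: 8m - 24. Dividing through by 8 gives the monic gcd m - 3.

m - 3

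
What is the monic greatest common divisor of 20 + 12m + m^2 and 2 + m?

Apply the Euclidean algorithm:
  m^2 + 12m + 20 = (m + 10)(m + 2) + (0)
The last nonzero remainder m + 2 is already monic.

2 + m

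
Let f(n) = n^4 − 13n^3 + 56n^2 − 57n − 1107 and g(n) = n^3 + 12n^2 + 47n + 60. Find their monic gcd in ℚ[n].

Repeated division with remainder:
  n^4 − 13n^3 + 56n^2 − 57n − 1107 = (n − 25)(n^3 + 12n^2 + 47n + 60) + (309n^2 + 1058n + 393)
  n^3 + 12n^2 + 47n + 60 = ((1/309)n + 2650/95481)(309n^2 + 1058n + 393) + ((1562470/95481)n + 1562470/31827)
  309n^2 + 1058n + 393 = ((29503629/1562470)n + 12508011/1562470)((1562470/95481)n + 1562470/31827) + (0)
Last nonzero remainder: (1562470/95481)n + 1562470/31827. Dividing through by 1562470/95481 gives the monic gcd n + 3.

n + 3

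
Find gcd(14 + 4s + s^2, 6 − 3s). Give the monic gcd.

Repeated division with remainder:
  s^2 + 4s + 14 = (−(1/3)s − 2)(−3s + 6) + (26)
  −3s + 6 = (−(3/26)s + 3/13)(26) + (0)
The last nonzero remainder is the constant 26, so the polynomials are coprime and gcd = 1.

1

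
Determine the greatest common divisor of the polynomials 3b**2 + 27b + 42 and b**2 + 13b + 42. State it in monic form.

Euclidean algorithm in ℚ[b]:
  3b**2 + 27b + 42 = (3)(b**2 + 13b + 42) + (−12b − 84)
  b**2 + 13b + 42 = (−(1/12)b − 1/2)(−12b − 84) + (0)
Last nonzero remainder: −12b − 84. Dividing through by −12 gives the monic gcd b + 7.

b + 7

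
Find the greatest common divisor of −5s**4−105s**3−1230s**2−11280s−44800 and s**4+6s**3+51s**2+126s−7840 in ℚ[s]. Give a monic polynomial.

Apply the Euclidean algorithm:
  −5s**4−105s**3−1230s**2−11280s−44800 = (−5)(s**4+6s**3+51s**2+126s−7840) + (−75s**3−975s**2−10650s−84000)
  s**4+6s**3+51s**2+126s−7840 = (−(1/75)s+7/75)(−75s**3−975s**2−10650s−84000) + (0)
Last nonzero remainder: −75s**3−975s**2−10650s−84000. Dividing through by −75 gives the monic gcd s**3+13s**2+142s+1120.

s**3+13s**2+142s+1120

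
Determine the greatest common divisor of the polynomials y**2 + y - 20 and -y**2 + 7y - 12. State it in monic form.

y - 4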